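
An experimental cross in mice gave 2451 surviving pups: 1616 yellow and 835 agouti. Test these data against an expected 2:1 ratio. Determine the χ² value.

Under the 2:1 hypothesis (Σ ratio = 3, N = 2451):
  yellow: 2451 × 2/3 = 1634
  agouti: 2451 × 1/3 = 817
χ² = Σ (O − E)² / E
  yellow: (1616 − 1634)² / 1634 = 0.1983
  agouti: (835 − 817)² / 817 = 0.3966
χ² = 0.1983 + 0.3966 = 0.5949 ≈ 0.595

0.595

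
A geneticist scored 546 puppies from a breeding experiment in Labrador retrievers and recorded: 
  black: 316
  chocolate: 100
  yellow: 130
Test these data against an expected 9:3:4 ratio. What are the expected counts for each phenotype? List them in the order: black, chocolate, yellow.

Expected counts for N = 546 under a 9:3:4 ratio (total parts = 16):
  black: 546 × 9/16 = 307.125
  chocolate: 546 × 3/16 = 102.375
  yellow: 546 × 4/16 = 136.5

307.125, 102.375, 136.5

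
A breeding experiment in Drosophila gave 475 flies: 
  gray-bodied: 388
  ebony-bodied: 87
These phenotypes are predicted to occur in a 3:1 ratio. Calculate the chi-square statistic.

11.319

The 3:1 ratio has 4 parts, so with N = 475 the expected counts are:
  gray-bodied: 475 × 3/4 = 356.25
  ebony-bodied: 475 × 1/4 = 118.75
χ² = Σ (O − E)² / E
  gray-bodied: (388 − 356.25)² / 356.25 = 2.8296
  ebony-bodied: (87 − 118.75)² / 118.75 = 8.4889
χ² = 2.8296 + 8.4889 = 11.3185 ≈ 11.319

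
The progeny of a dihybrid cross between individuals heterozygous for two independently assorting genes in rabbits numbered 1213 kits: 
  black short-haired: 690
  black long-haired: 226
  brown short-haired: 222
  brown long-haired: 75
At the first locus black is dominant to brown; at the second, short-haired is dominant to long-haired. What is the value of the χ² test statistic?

A dihybrid F₂ with independent assortment and complete dominance at both loci gives a 9:3:3:1 phenotypic ratio.
The 9:3:3:1 ratio has 16 parts, so with N = 1213 the expected counts are:
  black short-haired: 1213 × 9/16 = 682.3125
  black long-haired: 1213 × 3/16 = 227.4375
  brown short-haired: 1213 × 3/16 = 227.4375
  brown long-haired: 1213 × 1/16 = 75.8125
χ² = Σ (O − E)² / E
  black short-haired: (690 − 682.3125)² / 682.3125 = 0.0866
  black long-haired: (226 − 227.4375)² / 227.4375 = 0.0091
  brown short-haired: (222 − 227.4375)² / 227.4375 = 0.1300
  brown long-haired: (75 − 75.8125)² / 75.8125 = 0.0087
χ² = 0.0866 + 0.0091 + 0.1300 + 0.0087 = 0.2344 ≈ 0.234

0.234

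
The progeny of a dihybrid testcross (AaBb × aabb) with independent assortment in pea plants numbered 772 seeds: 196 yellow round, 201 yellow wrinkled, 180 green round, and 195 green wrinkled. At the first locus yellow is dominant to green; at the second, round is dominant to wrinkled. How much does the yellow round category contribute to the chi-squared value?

A dihybrid testcross with independent assortment gives a 1:1:1:1 ratio.
The 1:1:1:1 ratio has 4 parts, so with N = 772 the expected counts are:
  yellow round: 772 × 1/4 = 193
  yellow wrinkled: 772 × 1/4 = 193
  green round: 772 × 1/4 = 193
  green wrinkled: 772 × 1/4 = 193
Contribution of yellow round: (196 − 193)² / 193 = 0.0466

0.047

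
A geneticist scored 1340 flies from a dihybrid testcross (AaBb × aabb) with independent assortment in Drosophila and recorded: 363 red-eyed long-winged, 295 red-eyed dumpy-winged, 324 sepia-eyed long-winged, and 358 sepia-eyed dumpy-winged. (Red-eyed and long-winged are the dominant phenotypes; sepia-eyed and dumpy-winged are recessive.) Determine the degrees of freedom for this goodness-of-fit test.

3

A dihybrid testcross with independent assortment gives a 1:1:1:1 ratio.
A goodness-of-fit test with 4 phenotype classes has df = 4 − 1 = 3.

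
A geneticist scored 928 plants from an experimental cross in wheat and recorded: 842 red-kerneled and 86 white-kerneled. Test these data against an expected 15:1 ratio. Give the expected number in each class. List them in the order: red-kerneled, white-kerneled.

870, 58

Under the 15:1 hypothesis (Σ ratio = 16, N = 928):
  red-kerneled: 928 × 15/16 = 870
  white-kerneled: 928 × 1/16 = 58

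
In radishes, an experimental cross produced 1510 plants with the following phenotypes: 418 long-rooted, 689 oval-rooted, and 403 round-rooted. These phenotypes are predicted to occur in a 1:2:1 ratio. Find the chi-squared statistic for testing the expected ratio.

11.837

Under the 1:2:1 hypothesis (Σ ratio = 4, N = 1510):
  long-rooted: 1510 × 1/4 = 377.5
  oval-rooted: 1510 × 2/4 = 755
  round-rooted: 1510 × 1/4 = 377.5
χ² = Σ (O − E)² / E
  long-rooted: (418 − 377.5)² / 377.5 = 4.3450
  oval-rooted: (689 − 755)² / 755 = 5.7695
  round-rooted: (403 − 377.5)² / 377.5 = 1.7225
χ² = 4.3450 + 5.7695 + 1.7225 = 11.837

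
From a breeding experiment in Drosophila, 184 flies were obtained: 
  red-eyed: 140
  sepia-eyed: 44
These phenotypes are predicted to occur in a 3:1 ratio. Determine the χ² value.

Expected counts for N = 184 under a 3:1 ratio (total parts = 4):
  red-eyed: 184 × 3/4 = 138
  sepia-eyed: 184 × 1/4 = 46
χ² = Σ (O − E)² / E
  red-eyed: (140 − 138)² / 138 = 0.0290
  sepia-eyed: (44 − 46)² / 46 = 0.0870
χ² = 0.0290 + 0.0870 = 0.116

0.116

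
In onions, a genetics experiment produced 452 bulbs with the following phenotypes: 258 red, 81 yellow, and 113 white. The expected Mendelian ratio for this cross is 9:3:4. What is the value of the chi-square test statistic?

The 9:3:4 ratio has 16 parts, so with N = 452 the expected counts are:
  red: 452 × 9/16 = 254.25
  yellow: 452 × 3/16 = 84.75
  white: 452 × 4/16 = 113
χ² = Σ (O − E)² / E
  red: (258 − 254.25)² / 254.25 = 0.0553
  yellow: (81 − 84.75)² / 84.75 = 0.1659
  white: (113 − 113)² / 113 = 0.0000
χ² = 0.0553 + 0.1659 + 0.0000 = 0.2212 ≈ 0.221

0.221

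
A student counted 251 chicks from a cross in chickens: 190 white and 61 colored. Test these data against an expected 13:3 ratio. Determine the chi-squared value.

Under the 13:3 hypothesis (Σ ratio = 16, N = 251):
  white: 251 × 13/16 = 203.9375
  colored: 251 × 3/16 = 47.0625
χ² = Σ (O − E)² / E
  white: (190 − 203.9375)² / 203.9375 = 0.9525
  colored: (61 − 47.0625)² / 47.0625 = 4.1276
χ² = 0.9525 + 4.1276 = 5.0801 ≈ 5.080

5.080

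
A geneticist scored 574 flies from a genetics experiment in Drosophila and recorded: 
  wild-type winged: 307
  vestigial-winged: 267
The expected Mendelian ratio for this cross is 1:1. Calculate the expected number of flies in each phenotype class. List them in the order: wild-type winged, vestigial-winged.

The 1:1 ratio has 2 parts, so with N = 574 the expected counts are:
  wild-type winged: 574 × 1/2 = 287
  vestigial-winged: 574 × 1/2 = 287

287, 287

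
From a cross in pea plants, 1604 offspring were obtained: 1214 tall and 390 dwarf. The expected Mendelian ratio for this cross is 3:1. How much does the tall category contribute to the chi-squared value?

0.101

The 3:1 ratio has 4 parts, so with N = 1604 the expected counts are:
  tall: 1604 × 3/4 = 1203
  dwarf: 1604 × 1/4 = 401
Contribution of tall: (1214 − 1203)² / 1203 = 0.1006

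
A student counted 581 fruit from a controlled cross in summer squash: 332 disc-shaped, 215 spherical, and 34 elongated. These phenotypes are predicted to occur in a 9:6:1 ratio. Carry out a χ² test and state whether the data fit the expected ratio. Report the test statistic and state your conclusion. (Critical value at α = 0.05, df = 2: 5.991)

The 9:6:1 ratio has 16 parts, so with N = 581 the expected counts are:
  disc-shaped: 581 × 9/16 = 326.8125
  spherical: 581 × 6/16 = 217.875
  elongated: 581 × 1/16 = 36.3125
χ² = Σ (O − E)² / E
  disc-shaped: (332 − 326.8125)² / 326.8125 = 0.0823
  spherical: (215 − 217.875)² / 217.875 = 0.0379
  elongated: (34 − 36.3125)² / 36.3125 = 0.1473
χ² = 0.0823 + 0.0379 + 0.1473 = 0.2675 ≈ 0.268
Degrees of freedom = 3 − 1 = 2; critical value at α = 0.05 is 5.991.
Since 0.268 < 5.991, we fail to reject the null hypothesis — the data are consistent with the 9:6:1 ratio.

0.268; consistent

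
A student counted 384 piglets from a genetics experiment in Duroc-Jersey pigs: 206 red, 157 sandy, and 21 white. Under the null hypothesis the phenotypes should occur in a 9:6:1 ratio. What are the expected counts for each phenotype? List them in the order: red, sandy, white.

Total ratio parts = 16. Expected numbers out of 384:
  red: 384 × 9/16 = 216
  sandy: 384 × 6/16 = 144
  white: 384 × 1/16 = 24

216, 144, 24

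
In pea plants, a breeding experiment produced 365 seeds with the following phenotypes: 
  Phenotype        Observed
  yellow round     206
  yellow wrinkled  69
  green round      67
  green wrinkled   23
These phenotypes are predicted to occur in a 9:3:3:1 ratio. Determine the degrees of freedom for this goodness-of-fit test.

3

A goodness-of-fit test with 4 phenotype classes has df = 4 − 1 = 3.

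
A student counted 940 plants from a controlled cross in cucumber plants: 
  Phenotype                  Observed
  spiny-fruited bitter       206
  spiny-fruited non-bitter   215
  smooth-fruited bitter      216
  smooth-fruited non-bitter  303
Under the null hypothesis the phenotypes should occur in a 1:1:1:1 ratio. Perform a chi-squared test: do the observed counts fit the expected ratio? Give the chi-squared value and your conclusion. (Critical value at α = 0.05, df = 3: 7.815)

Expected counts for N = 940 under a 1:1:1:1 ratio (total parts = 4):
  spiny-fruited bitter: 940 × 1/4 = 235
  spiny-fruited non-bitter: 940 × 1/4 = 235
  smooth-fruited bitter: 940 × 1/4 = 235
  smooth-fruited non-bitter: 940 × 1/4 = 235
χ² = Σ (O − E)² / E
  spiny-fruited bitter: (206 − 235)² / 235 = 3.5787
  spiny-fruited non-bitter: (215 − 235)² / 235 = 1.7021
  smooth-fruited bitter: (216 − 235)² / 235 = 1.5362
  smooth-fruited non-bitter: (303 − 235)² / 235 = 19.6766
χ² = 3.5787 + 1.7021 + 1.5362 + 19.6766 = 26.4936 ≈ 26.494
Degrees of freedom = 4 − 1 = 3; critical value at α = 0.05 is 7.815.
Since 26.494 > 7.815, we reject the null hypothesis — the data do not fit the 1:1:1:1 ratio.

26.494; not consistent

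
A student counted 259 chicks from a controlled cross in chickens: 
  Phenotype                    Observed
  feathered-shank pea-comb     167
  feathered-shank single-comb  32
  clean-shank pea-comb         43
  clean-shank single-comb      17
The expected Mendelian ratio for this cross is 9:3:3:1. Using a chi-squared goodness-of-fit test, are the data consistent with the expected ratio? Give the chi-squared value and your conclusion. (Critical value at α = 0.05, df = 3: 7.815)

9.444; not consistent

Expected counts for N = 259 under a 9:3:3:1 ratio (total parts = 16):
  feathered-shank pea-comb: 259 × 9/16 = 145.6875
  feathered-shank single-comb: 259 × 3/16 = 48.5625
  clean-shank pea-comb: 259 × 3/16 = 48.5625
  clean-shank single-comb: 259 × 1/16 = 16.1875
χ² = Σ (O − E)² / E
  feathered-shank pea-comb: (167 − 145.6875)² / 145.6875 = 3.1178
  feathered-shank single-comb: (32 − 48.5625)² / 48.5625 = 5.6487
  clean-shank pea-comb: (43 − 48.5625)² / 48.5625 = 0.6371
  clean-shank single-comb: (17 − 16.1875)² / 16.1875 = 0.0408
χ² = 3.1178 + 5.6487 + 0.6371 + 0.0408 = 9.4444 ≈ 9.444
Degrees of freedom = 4 − 1 = 3; critical value at α = 0.05 is 7.815.
Since 9.444 > 7.815, we reject the null hypothesis — the data do not fit the 9:3:3:1 ratio.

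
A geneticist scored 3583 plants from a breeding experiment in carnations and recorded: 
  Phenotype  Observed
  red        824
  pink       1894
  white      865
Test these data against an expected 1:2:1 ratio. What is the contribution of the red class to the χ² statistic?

The 1:2:1 ratio has 4 parts, so with N = 3583 the expected counts are:
  red: 3583 × 1/4 = 895.75
  pink: 3583 × 2/4 = 1791.5
  white: 3583 × 1/4 = 895.75
Contribution of red: (824 − 895.75)² / 895.75 = 5.7472

5.747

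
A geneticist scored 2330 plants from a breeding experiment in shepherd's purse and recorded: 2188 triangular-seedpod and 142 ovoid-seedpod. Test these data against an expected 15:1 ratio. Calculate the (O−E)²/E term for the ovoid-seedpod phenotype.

Under the 15:1 hypothesis (Σ ratio = 16, N = 2330):
  triangular-seedpod: 2330 × 15/16 = 2184.375
  ovoid-seedpod: 2330 × 1/16 = 145.625
Contribution of ovoid-seedpod: (142 − 145.625)² / 145.625 = 0.0902

0.090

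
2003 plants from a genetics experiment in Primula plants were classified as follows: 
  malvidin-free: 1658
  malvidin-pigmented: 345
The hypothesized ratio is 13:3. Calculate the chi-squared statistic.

Expected counts for N = 2003 under a 13:3 ratio (total parts = 16):
  malvidin-free: 2003 × 13/16 = 1627.4375
  malvidin-pigmented: 2003 × 3/16 = 375.5625
χ² = Σ (O − E)² / E
  malvidin-free: (1658 − 1627.4375)² / 1627.4375 = 0.5739
  malvidin-pigmented: (345 − 375.5625)² / 375.5625 = 2.4871
χ² = 0.5739 + 2.4871 = 3.061

3.061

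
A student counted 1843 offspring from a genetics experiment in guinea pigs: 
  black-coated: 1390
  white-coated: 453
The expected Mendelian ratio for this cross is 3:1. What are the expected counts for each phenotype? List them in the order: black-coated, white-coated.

1382.25, 460.75

Total ratio parts = 4. Expected numbers out of 1843:
  black-coated: 1843 × 3/4 = 1382.25
  white-coated: 1843 × 1/4 = 460.75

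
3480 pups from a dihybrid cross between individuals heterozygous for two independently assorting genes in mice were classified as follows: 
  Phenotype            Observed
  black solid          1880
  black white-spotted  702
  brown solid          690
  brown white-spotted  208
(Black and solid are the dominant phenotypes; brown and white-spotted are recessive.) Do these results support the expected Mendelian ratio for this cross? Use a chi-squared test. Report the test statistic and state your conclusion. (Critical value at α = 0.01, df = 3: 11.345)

9.394; consistent

A dihybrid F₂ with independent assortment and complete dominance at both loci gives a 9:3:3:1 phenotypic ratio.
Under the 9:3:3:1 hypothesis (Σ ratio = 16, N = 3480):
  black solid: 3480 × 9/16 = 1957.5
  black white-spotted: 3480 × 3/16 = 652.5
  brown solid: 3480 × 3/16 = 652.5
  brown white-spotted: 3480 × 1/16 = 217.5
χ² = Σ (O − E)² / E
  black solid: (1880 − 1957.5)² / 1957.5 = 3.0683
  black white-spotted: (702 − 652.5)² / 652.5 = 3.7552
  brown solid: (690 − 652.5)² / 652.5 = 2.1552
  brown white-spotted: (208 − 217.5)² / 217.5 = 0.4149
χ² = 3.0683 + 3.7552 + 2.1552 + 0.4149 = 9.3936 ≈ 9.394
Degrees of freedom = 4 − 1 = 3; critical value at α = 0.01 is 11.345.
Since 9.394 < 11.345, we fail to reject the null hypothesis — the data are consistent with the 9:3:3:1 ratio.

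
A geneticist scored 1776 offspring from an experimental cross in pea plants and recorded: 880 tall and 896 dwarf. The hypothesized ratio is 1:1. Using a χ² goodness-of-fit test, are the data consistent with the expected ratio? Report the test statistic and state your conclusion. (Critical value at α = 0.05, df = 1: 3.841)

The 1:1 ratio has 2 parts, so with N = 1776 the expected counts are:
  tall: 1776 × 1/2 = 888
  dwarf: 1776 × 1/2 = 888
χ² = Σ (O − E)² / E
  tall: (880 − 888)² / 888 = 0.0721
  dwarf: (896 − 888)² / 888 = 0.0721
χ² = 0.0721 + 0.0721 = 0.1442 ≈ 0.144
Degrees of freedom = 2 − 1 = 1; critical value at α = 0.05 is 3.841.
Since 0.144 < 3.841, we fail to reject the null hypothesis — the data are consistent with the 1:1 ratio.

0.144; consistent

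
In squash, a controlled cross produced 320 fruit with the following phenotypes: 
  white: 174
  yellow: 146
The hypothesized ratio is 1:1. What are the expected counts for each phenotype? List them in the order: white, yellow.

160, 160

Under the 1:1 hypothesis (Σ ratio = 2, N = 320):
  white: 320 × 1/2 = 160
  yellow: 320 × 1/2 = 160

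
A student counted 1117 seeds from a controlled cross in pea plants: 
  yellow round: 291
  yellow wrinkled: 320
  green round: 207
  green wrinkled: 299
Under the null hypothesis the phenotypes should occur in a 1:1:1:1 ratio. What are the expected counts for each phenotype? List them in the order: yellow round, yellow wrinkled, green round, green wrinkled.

279.25, 279.25, 279.25, 279.25

Expected counts for N = 1117 under a 1:1:1:1 ratio (total parts = 4):
  yellow round: 1117 × 1/4 = 279.25
  yellow wrinkled: 1117 × 1/4 = 279.25
  green round: 1117 × 1/4 = 279.25
  green wrinkled: 1117 × 1/4 = 279.25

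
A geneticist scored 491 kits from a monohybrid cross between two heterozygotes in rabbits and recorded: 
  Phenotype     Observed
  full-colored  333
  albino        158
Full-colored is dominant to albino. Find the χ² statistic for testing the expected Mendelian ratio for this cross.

13.497

For a monohybrid cross between heterozygotes with complete dominance, the expected phenotypic ratio is 3:1.
Expected counts for N = 491 under a 3:1 ratio (total parts = 4):
  full-colored: 491 × 3/4 = 368.25
  albino: 491 × 1/4 = 122.75
χ² = Σ (O − E)² / E
  full-colored: (333 − 368.25)² / 368.25 = 3.3742
  albino: (158 − 122.75)² / 122.75 = 10.1227
χ² = 3.3742 + 10.1227 = 13.4969 ≈ 13.497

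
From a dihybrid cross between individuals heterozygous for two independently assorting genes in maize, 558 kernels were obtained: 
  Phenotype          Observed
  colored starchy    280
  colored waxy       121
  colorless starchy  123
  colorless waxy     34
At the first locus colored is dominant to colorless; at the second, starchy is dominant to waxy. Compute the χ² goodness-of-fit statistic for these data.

9.468

A dihybrid F₂ with independent assortment and complete dominance at both loci gives a 9:3:3:1 phenotypic ratio.
Total ratio parts = 16. Expected numbers out of 558:
  colored starchy: 558 × 9/16 = 313.875
  colored waxy: 558 × 3/16 = 104.625
  colorless starchy: 558 × 3/16 = 104.625
  colorless waxy: 558 × 1/16 = 34.875
χ² = Σ (O − E)² / E
  colored starchy: (280 − 313.875)² / 313.875 = 3.6560
  colored waxy: (121 − 104.625)² / 104.625 = 2.5629
  colorless starchy: (123 − 104.625)² / 104.625 = 3.2272
  colorless waxy: (34 − 34.875)² / 34.875 = 0.0220
χ² = 3.6560 + 2.5629 + 3.2272 + 0.0220 = 9.4681 ≈ 9.468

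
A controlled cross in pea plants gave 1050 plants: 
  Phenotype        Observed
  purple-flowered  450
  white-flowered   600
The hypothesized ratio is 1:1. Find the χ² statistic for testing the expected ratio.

21.429

The 1:1 ratio has 2 parts, so with N = 1050 the expected counts are:
  purple-flowered: 1050 × 1/2 = 525
  white-flowered: 1050 × 1/2 = 525
χ² = Σ (O − E)² / E
  purple-flowered: (450 − 525)² / 525 = 10.7143
  white-flowered: (600 − 525)² / 525 = 10.7143
χ² = 10.7143 + 10.7143 = 21.4286 ≈ 21.429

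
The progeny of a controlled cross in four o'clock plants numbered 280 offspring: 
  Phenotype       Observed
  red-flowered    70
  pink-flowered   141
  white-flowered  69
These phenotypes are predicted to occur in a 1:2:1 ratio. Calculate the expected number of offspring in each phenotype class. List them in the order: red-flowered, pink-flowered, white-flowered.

70, 140, 70

Expected counts for N = 280 under a 1:2:1 ratio (total parts = 4):
  red-flowered: 280 × 1/4 = 70
  pink-flowered: 280 × 2/4 = 140
  white-flowered: 280 × 1/4 = 70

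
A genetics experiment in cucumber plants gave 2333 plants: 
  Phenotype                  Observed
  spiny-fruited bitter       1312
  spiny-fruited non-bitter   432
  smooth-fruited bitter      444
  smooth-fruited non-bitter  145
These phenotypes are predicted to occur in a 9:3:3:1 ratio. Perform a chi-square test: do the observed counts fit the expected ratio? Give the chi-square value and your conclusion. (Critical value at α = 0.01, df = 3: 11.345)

The 9:3:3:1 ratio has 16 parts, so with N = 2333 the expected counts are:
  spiny-fruited bitter: 2333 × 9/16 = 1312.3125
  spiny-fruited non-bitter: 2333 × 3/16 = 437.4375
  smooth-fruited bitter: 2333 × 3/16 = 437.4375
  smooth-fruited non-bitter: 2333 × 1/16 = 145.8125
χ² = Σ (O − E)² / E
  spiny-fruited bitter: (1312 − 1312.3125)² / 1312.3125 = 0.0001
  spiny-fruited non-bitter: (432 − 437.4375)² / 437.4375 = 0.0676
  smooth-fruited bitter: (444 − 437.4375)² / 437.4375 = 0.0985
  smooth-fruited non-bitter: (145 − 145.8125)² / 145.8125 = 0.0045
χ² = 0.0001 + 0.0676 + 0.0985 + 0.0045 = 0.1707 ≈ 0.171
Degrees of freedom = 4 − 1 = 3; critical value at α = 0.01 is 11.345.
Since 0.171 < 11.345, we fail to reject the null hypothesis — the data are consistent with the 9:3:3:1 ratio.

0.171; consistent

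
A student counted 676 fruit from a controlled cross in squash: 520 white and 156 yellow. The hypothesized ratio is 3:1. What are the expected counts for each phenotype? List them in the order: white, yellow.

Under the 3:1 hypothesis (Σ ratio = 4, N = 676):
  white: 676 × 3/4 = 507
  yellow: 676 × 1/4 = 169

507, 169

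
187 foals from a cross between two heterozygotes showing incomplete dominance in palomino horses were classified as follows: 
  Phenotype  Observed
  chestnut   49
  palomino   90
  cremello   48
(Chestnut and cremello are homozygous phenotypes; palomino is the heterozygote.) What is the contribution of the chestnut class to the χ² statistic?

0.108

With incomplete dominance, a heterozygote × heterozygote cross gives a 1:2:1 phenotypic ratio.
Under the 1:2:1 hypothesis (Σ ratio = 4, N = 187):
  chestnut: 187 × 1/4 = 46.75
  palomino: 187 × 2/4 = 93.5
  cremello: 187 × 1/4 = 46.75
Contribution of chestnut: (49 − 46.75)² / 46.75 = 0.1083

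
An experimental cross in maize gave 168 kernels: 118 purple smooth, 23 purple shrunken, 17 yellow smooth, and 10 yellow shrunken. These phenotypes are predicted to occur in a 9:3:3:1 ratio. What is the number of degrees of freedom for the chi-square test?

3

A goodness-of-fit test with 4 phenotype classes has df = 4 − 1 = 3.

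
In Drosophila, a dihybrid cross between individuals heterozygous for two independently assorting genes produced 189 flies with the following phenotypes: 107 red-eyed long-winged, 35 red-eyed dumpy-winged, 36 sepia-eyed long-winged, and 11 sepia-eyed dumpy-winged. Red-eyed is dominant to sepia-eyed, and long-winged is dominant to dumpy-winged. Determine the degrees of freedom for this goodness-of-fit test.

A dihybrid F₂ with independent assortment and complete dominance at both loci gives a 9:3:3:1 phenotypic ratio.
A goodness-of-fit test with 4 phenotype classes has df = 4 − 1 = 3.

3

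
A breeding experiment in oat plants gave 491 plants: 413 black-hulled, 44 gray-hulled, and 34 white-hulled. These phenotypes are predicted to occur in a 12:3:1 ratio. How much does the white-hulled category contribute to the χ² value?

Total ratio parts = 16. Expected numbers out of 491:
  black-hulled: 491 × 12/16 = 368.25
  gray-hulled: 491 × 3/16 = 92.0625
  white-hulled: 491 × 1/16 = 30.6875
Contribution of white-hulled: (34 − 30.6875)² / 30.6875 = 0.3576

0.358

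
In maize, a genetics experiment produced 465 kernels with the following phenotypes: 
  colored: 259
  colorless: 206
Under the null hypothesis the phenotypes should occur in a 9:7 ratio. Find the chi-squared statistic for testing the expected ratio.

0.057

Under the 9:7 hypothesis (Σ ratio = 16, N = 465):
  colored: 465 × 9/16 = 261.5625
  colorless: 465 × 7/16 = 203.4375
χ² = Σ (O − E)² / E
  colored: (259 − 261.5625)² / 261.5625 = 0.0251
  colorless: (206 − 203.4375)² / 203.4375 = 0.0323
χ² = 0.0251 + 0.0323 = 0.0574 ≈ 0.057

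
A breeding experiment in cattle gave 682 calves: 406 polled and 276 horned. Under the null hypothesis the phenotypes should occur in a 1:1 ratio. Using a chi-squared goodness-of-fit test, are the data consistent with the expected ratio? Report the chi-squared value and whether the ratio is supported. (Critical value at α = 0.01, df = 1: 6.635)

24.780; not consistent

Expected counts for N = 682 under a 1:1 ratio (total parts = 2):
  polled: 682 × 1/2 = 341
  horned: 682 × 1/2 = 341
χ² = Σ (O − E)² / E
  polled: (406 − 341)² / 341 = 12.3900
  horned: (276 − 341)² / 341 = 12.3900
χ² = 12.3900 + 12.3900 = 24.780
Degrees of freedom = 2 − 1 = 1; critical value at α = 0.01 is 6.635.
Since 24.780 > 6.635, we reject the null hypothesis — the data do not fit the 1:1 ratio.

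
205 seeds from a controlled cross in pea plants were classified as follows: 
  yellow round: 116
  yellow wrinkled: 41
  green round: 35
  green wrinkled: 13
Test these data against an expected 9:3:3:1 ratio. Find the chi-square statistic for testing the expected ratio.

0.485

Total ratio parts = 16. Expected numbers out of 205:
  yellow round: 205 × 9/16 = 115.3125
  yellow wrinkled: 205 × 3/16 = 38.4375
  green round: 205 × 3/16 = 38.4375
  green wrinkled: 205 × 1/16 = 12.8125
χ² = Σ (O − E)² / E
  yellow round: (116 − 115.3125)² / 115.3125 = 0.0041
  yellow wrinkled: (41 − 38.4375)² / 38.4375 = 0.1708
  green round: (35 − 38.4375)² / 38.4375 = 0.3074
  green wrinkled: (13 − 12.8125)² / 12.8125 = 0.0027
χ² = 0.0041 + 0.1708 + 0.3074 + 0.0027 = 0.485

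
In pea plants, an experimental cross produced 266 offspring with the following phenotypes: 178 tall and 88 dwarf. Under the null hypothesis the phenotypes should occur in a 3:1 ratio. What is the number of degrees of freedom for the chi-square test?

A goodness-of-fit test with 2 phenotype classes has df = 2 − 1 = 1.

1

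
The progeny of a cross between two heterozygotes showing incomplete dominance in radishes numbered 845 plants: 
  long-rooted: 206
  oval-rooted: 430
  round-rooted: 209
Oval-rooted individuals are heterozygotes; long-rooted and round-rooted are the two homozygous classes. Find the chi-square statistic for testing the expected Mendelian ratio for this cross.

With incomplete dominance, a heterozygote × heterozygote cross gives a 1:2:1 phenotypic ratio.
Expected counts for N = 845 under a 1:2:1 ratio (total parts = 4):
  long-rooted: 845 × 1/4 = 211.25
  oval-rooted: 845 × 2/4 = 422.5
  round-rooted: 845 × 1/4 = 211.25
χ² = Σ (O − E)² / E
  long-rooted: (206 − 211.25)² / 211.25 = 0.1305
  oval-rooted: (430 − 422.5)² / 422.5 = 0.1331
  round-rooted: (209 − 211.25)² / 211.25 = 0.0240
χ² = 0.1305 + 0.1331 + 0.0240 = 0.2876 ≈ 0.288

0.288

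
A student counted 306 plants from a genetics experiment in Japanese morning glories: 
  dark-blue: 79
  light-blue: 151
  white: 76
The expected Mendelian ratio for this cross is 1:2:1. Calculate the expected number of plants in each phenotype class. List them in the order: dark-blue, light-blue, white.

76.5, 153, 76.5

Expected counts for N = 306 under a 1:2:1 ratio (total parts = 4):
  dark-blue: 306 × 1/4 = 76.5
  light-blue: 306 × 2/4 = 153
  white: 306 × 1/4 = 76.5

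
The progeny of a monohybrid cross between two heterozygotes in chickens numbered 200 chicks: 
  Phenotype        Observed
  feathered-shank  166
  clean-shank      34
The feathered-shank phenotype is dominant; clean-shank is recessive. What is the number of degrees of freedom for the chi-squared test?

1

For a monohybrid cross between heterozygotes with complete dominance, the expected phenotypic ratio is 3:1.
A goodness-of-fit test with 2 phenotype classes has df = 2 − 1 = 1.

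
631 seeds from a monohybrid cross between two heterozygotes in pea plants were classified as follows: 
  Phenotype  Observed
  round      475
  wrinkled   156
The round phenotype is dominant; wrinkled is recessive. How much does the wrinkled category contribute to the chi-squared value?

For a monohybrid cross between heterozygotes with complete dominance, the expected phenotypic ratio is 3:1.
Expected counts for N = 631 under a 3:1 ratio (total parts = 4):
  round: 631 × 3/4 = 473.25
  wrinkled: 631 × 1/4 = 157.75
Contribution of wrinkled: (156 − 157.75)² / 157.75 = 0.0194

0.019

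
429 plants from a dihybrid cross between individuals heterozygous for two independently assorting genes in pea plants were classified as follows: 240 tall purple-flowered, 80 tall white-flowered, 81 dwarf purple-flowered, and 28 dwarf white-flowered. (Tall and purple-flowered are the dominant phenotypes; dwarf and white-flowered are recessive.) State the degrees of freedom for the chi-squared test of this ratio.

3

A dihybrid F₂ with independent assortment and complete dominance at both loci gives a 9:3:3:1 phenotypic ratio.
A goodness-of-fit test with 4 phenotype classes has df = 4 − 1 = 3.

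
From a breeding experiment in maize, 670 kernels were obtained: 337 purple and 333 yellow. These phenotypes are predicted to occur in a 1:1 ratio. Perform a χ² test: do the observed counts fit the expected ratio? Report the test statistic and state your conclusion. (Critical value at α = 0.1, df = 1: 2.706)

Expected counts for N = 670 under a 1:1 ratio (total parts = 2):
  purple: 670 × 1/2 = 335
  yellow: 670 × 1/2 = 335
χ² = Σ (O − E)² / E
  purple: (337 − 335)² / 335 = 0.0119
  yellow: (333 − 335)² / 335 = 0.0119
χ² = 0.0119 + 0.0119 = 0.0238 ≈ 0.024
Degrees of freedom = 2 − 1 = 1; critical value at α = 0.1 is 2.706.
Since 0.024 < 2.706, we fail to reject the null hypothesis — the data are consistent with the 1:1 ratio.

0.024; consistent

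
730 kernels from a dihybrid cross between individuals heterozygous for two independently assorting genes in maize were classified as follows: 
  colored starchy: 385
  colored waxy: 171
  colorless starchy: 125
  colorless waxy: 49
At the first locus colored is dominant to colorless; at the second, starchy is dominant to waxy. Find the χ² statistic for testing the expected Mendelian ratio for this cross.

11.387

A dihybrid F₂ with independent assortment and complete dominance at both loci gives a 9:3:3:1 phenotypic ratio.
Expected counts for N = 730 under a 9:3:3:1 ratio (total parts = 16):
  colored starchy: 730 × 9/16 = 410.625
  colored waxy: 730 × 3/16 = 136.875
  colorless starchy: 730 × 3/16 = 136.875
  colorless waxy: 730 × 1/16 = 45.625
χ² = Σ (O − E)² / E
  colored starchy: (385 − 410.625)² / 410.625 = 1.5991
  colored waxy: (171 − 136.875)² / 136.875 = 8.5079
  colorless starchy: (125 − 136.875)² / 136.875 = 1.0303
  colorless waxy: (49 − 45.625)² / 45.625 = 0.2497
χ² = 1.5991 + 8.5079 + 1.0303 + 0.2497 = 11.387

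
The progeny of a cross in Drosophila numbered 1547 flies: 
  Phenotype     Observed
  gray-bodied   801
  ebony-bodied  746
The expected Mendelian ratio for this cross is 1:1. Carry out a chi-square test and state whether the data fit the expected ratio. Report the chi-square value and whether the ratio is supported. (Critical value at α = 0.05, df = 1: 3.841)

1.955; consistent

Expected counts for N = 1547 under a 1:1 ratio (total parts = 2):
  gray-bodied: 1547 × 1/2 = 773.5
  ebony-bodied: 1547 × 1/2 = 773.5
χ² = Σ (O − E)² / E
  gray-bodied: (801 − 773.5)² / 773.5 = 0.9777
  ebony-bodied: (746 − 773.5)² / 773.5 = 0.9777
χ² = 0.9777 + 0.9777 = 1.9554 ≈ 1.955
Degrees of freedom = 2 − 1 = 1; critical value at α = 0.05 is 3.841.
Since 1.955 < 3.841, we fail to reject the null hypothesis — the data are consistent with the 1:1 ratio.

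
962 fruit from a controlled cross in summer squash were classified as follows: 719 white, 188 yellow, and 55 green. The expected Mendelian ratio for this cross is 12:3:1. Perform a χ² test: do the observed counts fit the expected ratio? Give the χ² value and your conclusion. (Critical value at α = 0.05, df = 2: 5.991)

Expected counts for N = 962 under a 12:3:1 ratio (total parts = 16):
  white: 962 × 12/16 = 721.5
  yellow: 962 × 3/16 = 180.375
  green: 962 × 1/16 = 60.125
χ² = Σ (O − E)² / E
  white: (719 − 721.5)² / 721.5 = 0.0087
  yellow: (188 − 180.375)² / 180.375 = 0.3223
  green: (55 − 60.125)² / 60.125 = 0.4369
χ² = 0.0087 + 0.3223 + 0.4369 = 0.7679 ≈ 0.768
Degrees of freedom = 3 − 1 = 2; critical value at α = 0.05 is 5.991.
Since 0.768 < 5.991, we fail to reject the null hypothesis — the data are consistent with the 12:3:1 ratio.

0.768; consistent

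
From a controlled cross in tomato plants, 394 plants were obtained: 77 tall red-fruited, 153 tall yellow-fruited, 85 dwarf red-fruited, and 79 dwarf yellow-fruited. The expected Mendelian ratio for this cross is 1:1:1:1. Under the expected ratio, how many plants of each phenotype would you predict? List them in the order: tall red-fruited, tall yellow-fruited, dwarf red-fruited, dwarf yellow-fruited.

98.5, 98.5, 98.5, 98.5

Total ratio parts = 4. Expected numbers out of 394:
  tall red-fruited: 394 × 1/4 = 98.5
  tall yellow-fruited: 394 × 1/4 = 98.5
  dwarf red-fruited: 394 × 1/4 = 98.5
  dwarf yellow-fruited: 394 × 1/4 = 98.5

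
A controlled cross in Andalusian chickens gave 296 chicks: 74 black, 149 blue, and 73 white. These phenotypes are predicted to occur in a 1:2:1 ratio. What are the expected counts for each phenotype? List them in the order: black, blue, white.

74, 148, 74

The 1:2:1 ratio has 4 parts, so with N = 296 the expected counts are:
  black: 296 × 1/4 = 74
  blue: 296 × 2/4 = 148
  white: 296 × 1/4 = 74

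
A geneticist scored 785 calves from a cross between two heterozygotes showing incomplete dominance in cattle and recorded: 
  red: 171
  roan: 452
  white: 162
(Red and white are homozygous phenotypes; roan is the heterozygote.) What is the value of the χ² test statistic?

With incomplete dominance, a heterozygote × heterozygote cross gives a 1:2:1 phenotypic ratio.
Expected counts for N = 785 under a 1:2:1 ratio (total parts = 4):
  red: 785 × 1/4 = 196.25
  roan: 785 × 2/4 = 392.5
  white: 785 × 1/4 = 196.25
χ² = Σ (O − E)² / E
  red: (171 − 196.25)² / 196.25 = 3.2487
  roan: (452 − 392.5)² / 392.5 = 9.0197
  white: (162 − 196.25)² / 196.25 = 5.9774
χ² = 3.2487 + 9.0197 + 5.9774 = 18.2458 ≈ 18.246

18.246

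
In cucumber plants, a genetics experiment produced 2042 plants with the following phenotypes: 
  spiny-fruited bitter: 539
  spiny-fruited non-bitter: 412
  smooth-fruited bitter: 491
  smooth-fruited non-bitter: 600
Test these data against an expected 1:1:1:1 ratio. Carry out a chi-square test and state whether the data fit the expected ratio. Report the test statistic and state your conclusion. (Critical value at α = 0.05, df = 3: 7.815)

37.032; not consistent

Under the 1:1:1:1 hypothesis (Σ ratio = 4, N = 2042):
  spiny-fruited bitter: 2042 × 1/4 = 510.5
  spiny-fruited non-bitter: 2042 × 1/4 = 510.5
  smooth-fruited bitter: 2042 × 1/4 = 510.5
  smooth-fruited non-bitter: 2042 × 1/4 = 510.5
χ² = Σ (O − E)² / E
  spiny-fruited bitter: (539 − 510.5)² / 510.5 = 1.5911
  spiny-fruited non-bitter: (412 − 510.5)² / 510.5 = 19.0054
  smooth-fruited bitter: (491 − 510.5)² / 510.5 = 0.7449
  smooth-fruited non-bitter: (600 − 510.5)² / 510.5 = 15.6910
χ² = 1.5911 + 19.0054 + 0.7449 + 15.6910 = 37.0324 ≈ 37.032
Degrees of freedom = 4 − 1 = 3; critical value at α = 0.05 is 7.815.
Since 37.032 > 7.815, we reject the null hypothesis — the data do not fit the 1:1:1:1 ratio.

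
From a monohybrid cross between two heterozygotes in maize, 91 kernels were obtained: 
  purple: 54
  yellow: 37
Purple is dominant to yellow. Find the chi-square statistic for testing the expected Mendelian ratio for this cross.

For a monohybrid cross between heterozygotes with complete dominance, the expected phenotypic ratio is 3:1.
Total ratio parts = 4. Expected numbers out of 91:
  purple: 91 × 3/4 = 68.25
  yellow: 91 × 1/4 = 22.75
χ² = Σ (O − E)² / E
  purple: (54 − 68.25)² / 68.25 = 2.9753
  yellow: (37 − 22.75)² / 22.75 = 8.9258
χ² = 2.9753 + 8.9258 = 11.9011 ≈ 11.901

11.901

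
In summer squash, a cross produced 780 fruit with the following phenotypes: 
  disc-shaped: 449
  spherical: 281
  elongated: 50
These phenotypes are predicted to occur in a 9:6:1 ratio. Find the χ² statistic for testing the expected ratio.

Expected counts for N = 780 under a 9:6:1 ratio (total parts = 16):
  disc-shaped: 780 × 9/16 = 438.75
  spherical: 780 × 6/16 = 292.5
  elongated: 780 × 1/16 = 48.75
χ² = Σ (O − E)² / E
  disc-shaped: (449 − 438.75)² / 438.75 = 0.2395
  spherical: (281 − 292.5)² / 292.5 = 0.4521
  elongated: (50 − 48.75)² / 48.75 = 0.0321
χ² = 0.2395 + 0.4521 + 0.0321 = 0.7237 ≈ 0.724

0.724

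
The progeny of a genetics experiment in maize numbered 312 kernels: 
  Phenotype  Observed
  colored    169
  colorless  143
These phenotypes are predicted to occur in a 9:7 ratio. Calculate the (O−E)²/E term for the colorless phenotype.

Total ratio parts = 16. Expected numbers out of 312:
  colored: 312 × 9/16 = 175.5
  colorless: 312 × 7/16 = 136.5
Contribution of colorless: (143 − 136.5)² / 136.5 = 0.3095

0.310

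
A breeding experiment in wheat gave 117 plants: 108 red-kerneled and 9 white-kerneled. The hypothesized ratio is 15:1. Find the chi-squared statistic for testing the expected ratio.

0.415

Total ratio parts = 16. Expected numbers out of 117:
  red-kerneled: 117 × 15/16 = 109.6875
  white-kerneled: 117 × 1/16 = 7.3125
χ² = Σ (O − E)² / E
  red-kerneled: (108 − 109.6875)² / 109.6875 = 0.0260
  white-kerneled: (9 − 7.3125)² / 7.3125 = 0.3894
χ² = 0.0260 + 0.3894 = 0.4154 ≈ 0.415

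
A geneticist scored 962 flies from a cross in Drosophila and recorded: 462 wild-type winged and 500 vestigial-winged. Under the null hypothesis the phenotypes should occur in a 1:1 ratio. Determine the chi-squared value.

Total ratio parts = 2. Expected numbers out of 962:
  wild-type winged: 962 × 1/2 = 481
  vestigial-winged: 962 × 1/2 = 481
χ² = Σ (O − E)² / E
  wild-type winged: (462 − 481)² / 481 = 0.7505
  vestigial-winged: (500 − 481)² / 481 = 0.7505
χ² = 0.7505 + 0.7505 = 1.501

1.501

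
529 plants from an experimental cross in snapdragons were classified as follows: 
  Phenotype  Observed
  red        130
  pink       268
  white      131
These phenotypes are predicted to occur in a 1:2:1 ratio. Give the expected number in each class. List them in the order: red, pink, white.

Total ratio parts = 4. Expected numbers out of 529:
  red: 529 × 1/4 = 132.25
  pink: 529 × 2/4 = 264.5
  white: 529 × 1/4 = 132.25

132.25, 264.5, 132.25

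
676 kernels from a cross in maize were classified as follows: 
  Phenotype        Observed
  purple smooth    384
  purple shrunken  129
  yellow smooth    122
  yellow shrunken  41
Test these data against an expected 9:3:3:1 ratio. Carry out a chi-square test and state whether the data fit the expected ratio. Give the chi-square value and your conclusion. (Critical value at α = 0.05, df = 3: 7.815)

Under the 9:3:3:1 hypothesis (Σ ratio = 16, N = 676):
  purple smooth: 676 × 9/16 = 380.25
  purple shrunken: 676 × 3/16 = 126.75
  yellow smooth: 676 × 3/16 = 126.75
  yellow shrunken: 676 × 1/16 = 42.25
χ² = Σ (O − E)² / E
  purple smooth: (384 − 380.25)² / 380.25 = 0.0370
  purple shrunken: (129 − 126.75)² / 126.75 = 0.0399
  yellow smooth: (122 − 126.75)² / 126.75 = 0.1780
  yellow shrunken: (41 − 42.25)² / 42.25 = 0.0370
χ² = 0.0370 + 0.0399 + 0.1780 + 0.0370 = 0.2919 ≈ 0.292
Degrees of freedom = 4 − 1 = 3; critical value at α = 0.05 is 7.815.
Since 0.292 < 7.815, we fail to reject the null hypothesis — the data are consistent with the 9:3:3:1 ratio.

0.292; consistent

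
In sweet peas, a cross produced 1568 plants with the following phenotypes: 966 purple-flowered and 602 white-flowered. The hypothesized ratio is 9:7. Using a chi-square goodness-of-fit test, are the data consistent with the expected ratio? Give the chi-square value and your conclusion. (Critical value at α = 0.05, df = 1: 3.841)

18.286; not consistent

Under the 9:7 hypothesis (Σ ratio = 16, N = 1568):
  purple-flowered: 1568 × 9/16 = 882
  white-flowered: 1568 × 7/16 = 686
χ² = Σ (O − E)² / E
  purple-flowered: (966 − 882)² / 882 = 8.0000
  white-flowered: (602 − 686)² / 686 = 10.2857
χ² = 8.0000 + 10.2857 = 18.2857 ≈ 18.286
Degrees of freedom = 2 − 1 = 1; critical value at α = 0.05 is 3.841.
Since 18.286 > 3.841, we reject the null hypothesis — the data do not fit the 9:7 ratio.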